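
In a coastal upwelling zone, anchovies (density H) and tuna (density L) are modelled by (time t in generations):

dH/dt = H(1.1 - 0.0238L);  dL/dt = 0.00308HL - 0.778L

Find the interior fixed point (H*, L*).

Set dL/dt = 0 with L > 0: 0.00308H - 0.778 = 0, so H* = 0.778/0.00308 = 253.
Set dH/dt = 0 with H > 0: 1.1 - 0.0238L = 0, so L* = 1.1/0.0238 = 46.2.

H* ≈ 253, L* ≈ 46.2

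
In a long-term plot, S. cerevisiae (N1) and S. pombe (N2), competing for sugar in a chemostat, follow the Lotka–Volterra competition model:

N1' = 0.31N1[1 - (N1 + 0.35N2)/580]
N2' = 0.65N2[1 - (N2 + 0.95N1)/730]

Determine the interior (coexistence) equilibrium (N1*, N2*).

Setting both brackets to zero gives the nullclines N1 + 0.35N2 = 580 and 0.95N1 + N2 = 730.
Substituting N2 = 730 - 0.95N1 into the first: N1(1 - 0.35·0.95) = 580 - 0.35·730.
So N1* = 324/0.667 = 486, and then N2* = 730 - 0.95·486 = 268.

N1* ≈ 486, N2* ≈ 268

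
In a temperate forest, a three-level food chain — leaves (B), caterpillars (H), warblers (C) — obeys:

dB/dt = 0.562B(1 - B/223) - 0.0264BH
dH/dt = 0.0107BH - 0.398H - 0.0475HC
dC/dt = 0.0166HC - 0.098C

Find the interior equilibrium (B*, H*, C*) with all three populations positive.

B* ≈ 161, H* ≈ 5.9, C* ≈ 27.9

From dC/dt = 0: 0.0166H* = 0.098, so H* = 5.9.
From dB/dt = 0: 0.562(1 - B*/223) = 0.0264·5.9, giving B* = 223·(1 - 0.277) = 161.
From dH/dt = 0: 0.0107·161 - 0.398 = 0.0475C*, so C* = 1.33/0.0475 = 27.9.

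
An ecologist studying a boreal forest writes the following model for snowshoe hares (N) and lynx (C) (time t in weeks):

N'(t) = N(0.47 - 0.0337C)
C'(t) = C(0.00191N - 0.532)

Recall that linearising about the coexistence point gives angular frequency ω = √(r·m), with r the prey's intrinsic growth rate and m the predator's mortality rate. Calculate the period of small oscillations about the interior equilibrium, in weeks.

Here r = 0.47 and m = 0.532, so r·m = 0.25.
ω = √0.25 = 0.5 per week, hence T = 2π/ω ≈ 12.6 weeks.

T ≈ 12.6 weeks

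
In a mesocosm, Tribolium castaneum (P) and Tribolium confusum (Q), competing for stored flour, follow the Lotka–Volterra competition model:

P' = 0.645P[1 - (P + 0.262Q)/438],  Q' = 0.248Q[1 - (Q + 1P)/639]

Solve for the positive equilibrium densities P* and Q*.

Setting both brackets to zero gives the nullclines P + 0.262Q = 438 and 1P + Q = 639.
Substituting Q = 639 - 1P into the first: P(1 - 0.262·1) = 438 - 0.262·639.
So P* = 271/0.738 = 367, and then Q* = 639 - 1·367 = 272.

P* ≈ 367, Q* ≈ 272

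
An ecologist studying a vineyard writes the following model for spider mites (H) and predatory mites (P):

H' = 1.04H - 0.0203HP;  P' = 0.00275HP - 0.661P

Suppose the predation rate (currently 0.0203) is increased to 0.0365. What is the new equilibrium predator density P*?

P* ≈ 28.5

At the interior fixed point, setting dH/dt = 0 with H > 0 fixes P* = (prey growth rate)/(HP coefficient) — independent of the other coefficients.
With the change, P* = 1.04/0.0365 = 28.5; it falls from 51.2.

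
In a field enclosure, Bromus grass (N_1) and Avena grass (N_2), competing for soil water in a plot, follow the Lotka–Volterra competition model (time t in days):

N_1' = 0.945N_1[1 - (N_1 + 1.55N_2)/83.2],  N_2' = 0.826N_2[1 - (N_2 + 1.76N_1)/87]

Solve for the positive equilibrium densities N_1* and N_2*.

N_1* ≈ 29.9, N_2* ≈ 34.4

Setting both brackets to zero gives the nullclines N_1 + 1.55N_2 = 83.2 and 1.76N_1 + N_2 = 87.
Substituting N_2 = 87 - 1.76N_1 into the first: N_1(1 - 1.55·1.76) = 83.2 - 1.55·87.
So N_1* = -51.6/-1.73 = 29.9, and then N_2* = 87 - 1.76·29.9 = 34.4.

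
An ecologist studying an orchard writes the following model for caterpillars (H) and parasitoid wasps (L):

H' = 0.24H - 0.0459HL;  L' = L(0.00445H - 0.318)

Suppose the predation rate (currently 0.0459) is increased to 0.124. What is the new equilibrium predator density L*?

At the interior fixed point, setting dH/dt = 0 with H > 0 fixes L* = (prey growth rate)/(HL coefficient) — independent of the other coefficients.
With the change, L* = 0.24/0.124 = 1.94; it falls from 5.23.

L* ≈ 1.94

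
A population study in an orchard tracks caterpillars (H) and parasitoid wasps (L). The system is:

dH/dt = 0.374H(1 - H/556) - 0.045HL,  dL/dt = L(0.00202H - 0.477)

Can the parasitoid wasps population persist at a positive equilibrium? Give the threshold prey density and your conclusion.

The predator equation gives dL/dt > 0 only when H > 0.477/0.00202 = 236.
Without the predator, H → K = 556. Since 556 > 236, the predator can invade and persist.

Threshold H = 236; K > 236, so yes, the predator persists.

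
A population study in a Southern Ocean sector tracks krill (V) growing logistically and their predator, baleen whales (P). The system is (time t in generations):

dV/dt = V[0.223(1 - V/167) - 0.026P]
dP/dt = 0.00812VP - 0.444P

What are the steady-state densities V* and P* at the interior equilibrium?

V* ≈ 54.7, P* ≈ 5.77

From dP/dt = 0 with P > 0: 0.00812V* = 0.444, so V* = 54.7.
Substitute into dV/dt = 0: 0.223(1 - 54.7/167) = 0.026P*.
The bracket is 0.673, giving P* = 0.15/0.026 = 5.77.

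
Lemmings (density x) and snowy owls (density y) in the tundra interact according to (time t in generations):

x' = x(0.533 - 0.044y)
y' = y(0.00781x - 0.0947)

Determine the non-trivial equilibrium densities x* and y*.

Set dy/dt = 0 with y > 0: 0.00781x - 0.0947 = 0, so x* = 0.0947/0.00781 = 12.1.
Set dx/dt = 0 with x > 0: 0.533 - 0.044y = 0, so y* = 0.533/0.044 = 12.1.

x* ≈ 12.1, y* ≈ 12.1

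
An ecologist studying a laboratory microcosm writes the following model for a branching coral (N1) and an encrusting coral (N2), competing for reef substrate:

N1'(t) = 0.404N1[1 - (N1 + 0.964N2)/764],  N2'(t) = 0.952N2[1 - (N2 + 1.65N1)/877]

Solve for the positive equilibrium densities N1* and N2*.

Setting both brackets to zero gives the nullclines N1 + 0.964N2 = 764 and 1.65N1 + N2 = 877.
Substituting N2 = 877 - 1.65N1 into the first: N1(1 - 0.964·1.65) = 764 - 0.964·877.
So N1* = -81.4/-0.591 = 138, and then N2* = 877 - 1.65·138 = 650.

N1* ≈ 138, N2* ≈ 650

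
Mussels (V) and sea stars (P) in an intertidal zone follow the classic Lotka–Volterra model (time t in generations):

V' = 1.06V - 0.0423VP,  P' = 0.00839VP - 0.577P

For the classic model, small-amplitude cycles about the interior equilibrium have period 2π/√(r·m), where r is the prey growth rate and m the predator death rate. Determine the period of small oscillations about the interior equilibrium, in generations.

T ≈ 8.03 generations

Here r = 1.06 and m = 0.577, so r·m = 0.612.
ω = √0.612 = 0.782 per generation, hence T = 2π/ω ≈ 8.03 generations.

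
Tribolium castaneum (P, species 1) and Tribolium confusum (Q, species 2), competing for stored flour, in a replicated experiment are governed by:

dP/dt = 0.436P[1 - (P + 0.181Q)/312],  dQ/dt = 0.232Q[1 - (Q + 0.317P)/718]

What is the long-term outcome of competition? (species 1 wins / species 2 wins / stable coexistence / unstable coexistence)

stable coexistence

Compare the nullcline intercepts: K1/α12 = 312/0.181 = 1720 > K2 = 718; K2/α21 = 718/0.317 = 2260 > K1 = 312.
Since both inequalities hold, each species can invade when rare, so the interior equilibrium is stable.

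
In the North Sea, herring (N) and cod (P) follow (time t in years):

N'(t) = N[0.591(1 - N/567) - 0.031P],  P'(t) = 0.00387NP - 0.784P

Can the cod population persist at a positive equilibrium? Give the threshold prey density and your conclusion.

The predator equation gives dP/dt > 0 only when N > 0.784/0.00387 = 203.
Without the predator, N → K = 567. Since 567 > 203, the predator can invade and persist.

Threshold N = 203; K > 203, so yes, the predator persists.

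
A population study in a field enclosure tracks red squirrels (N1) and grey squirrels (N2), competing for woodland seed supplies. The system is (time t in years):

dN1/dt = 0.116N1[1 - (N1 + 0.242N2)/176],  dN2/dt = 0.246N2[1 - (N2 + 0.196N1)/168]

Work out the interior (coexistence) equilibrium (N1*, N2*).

N1* ≈ 142, N2* ≈ 140

Setting both brackets to zero gives the nullclines N1 + 0.242N2 = 176 and 0.196N1 + N2 = 168.
Substituting N2 = 168 - 0.196N1 into the first: N1(1 - 0.242·0.196) = 176 - 0.242·168.
So N1* = 135/0.953 = 142, and then N2* = 168 - 0.196·142 = 140.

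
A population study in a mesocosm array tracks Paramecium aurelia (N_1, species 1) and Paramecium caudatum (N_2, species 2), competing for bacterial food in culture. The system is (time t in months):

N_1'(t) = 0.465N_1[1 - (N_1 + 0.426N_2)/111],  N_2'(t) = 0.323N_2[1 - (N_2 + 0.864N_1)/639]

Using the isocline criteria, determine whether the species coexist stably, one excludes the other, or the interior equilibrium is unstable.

Compare the nullcline intercepts: K1/α12 = 111/0.426 = 261 < K2 = 639; K2/α21 = 639/0.864 = 740 > K1 = 111.
Since the inequalities point opposite ways, species 2 can invade but species 1 cannot.

species 2 excludes species 1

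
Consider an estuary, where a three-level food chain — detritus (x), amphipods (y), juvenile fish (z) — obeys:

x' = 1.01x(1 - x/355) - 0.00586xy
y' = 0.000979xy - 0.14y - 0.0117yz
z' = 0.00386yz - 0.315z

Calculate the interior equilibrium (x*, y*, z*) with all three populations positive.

x* ≈ 187, y* ≈ 81.6, z* ≈ 3.67

From dz/dt = 0: 0.00386y* = 0.315, so y* = 81.6.
From dx/dt = 0: 1.01(1 - x*/355) = 0.00586·81.6, giving x* = 355·(1 - 0.473) = 187.
From dy/dt = 0: 0.000979·187 - 0.14 = 0.0117z*, so z* = 0.043/0.0117 = 3.67.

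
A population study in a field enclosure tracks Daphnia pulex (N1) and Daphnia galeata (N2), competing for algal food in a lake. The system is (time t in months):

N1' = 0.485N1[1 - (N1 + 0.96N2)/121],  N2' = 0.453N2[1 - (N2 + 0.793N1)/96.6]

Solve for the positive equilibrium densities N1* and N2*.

Setting both brackets to zero gives the nullclines N1 + 0.96N2 = 121 and 0.793N1 + N2 = 96.6.
Substituting N2 = 96.6 - 0.793N1 into the first: N1(1 - 0.96·0.793) = 121 - 0.96·96.6.
So N1* = 28.3/0.239 = 118, and then N2* = 96.6 - 0.793·118 = 2.71.

N1* ≈ 118, N2* ≈ 2.71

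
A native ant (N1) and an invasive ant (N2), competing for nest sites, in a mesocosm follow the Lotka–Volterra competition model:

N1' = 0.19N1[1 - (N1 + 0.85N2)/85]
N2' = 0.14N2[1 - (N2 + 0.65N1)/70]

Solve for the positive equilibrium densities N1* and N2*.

Setting both brackets to zero gives the nullclines N1 + 0.85N2 = 85 and 0.65N1 + N2 = 70.
Substituting N2 = 70 - 0.65N1 into the first: N1(1 - 0.85·0.65) = 85 - 0.85·70.
So N1* = 25.5/0.448 = 57, and then N2* = 70 - 0.65·57 = 33.

N1* ≈ 57, N2* ≈ 33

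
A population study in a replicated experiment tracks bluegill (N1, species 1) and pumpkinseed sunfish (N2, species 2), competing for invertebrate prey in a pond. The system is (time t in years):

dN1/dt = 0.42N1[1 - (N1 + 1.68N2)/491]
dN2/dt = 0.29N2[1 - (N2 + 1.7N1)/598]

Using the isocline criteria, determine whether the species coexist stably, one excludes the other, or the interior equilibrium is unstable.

unstable coexistence (outcome depends on initial conditions)

Compare the nullcline intercepts: K1/α12 = 491/1.68 = 292 < K2 = 598; K2/α21 = 598/1.7 = 352 < K1 = 491.
Since both are reversed, neither can invade when rare; the interior point is a saddle.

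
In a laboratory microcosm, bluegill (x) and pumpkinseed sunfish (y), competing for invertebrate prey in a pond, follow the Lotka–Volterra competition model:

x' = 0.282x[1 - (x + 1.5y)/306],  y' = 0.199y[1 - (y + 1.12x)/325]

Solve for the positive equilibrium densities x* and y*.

x* ≈ 267, y* ≈ 26.1

Setting both brackets to zero gives the nullclines x + 1.5y = 306 and 1.12x + y = 325.
Substituting y = 325 - 1.12x into the first: x(1 - 1.5·1.12) = 306 - 1.5·325.
So x* = -182/-0.68 = 267, and then y* = 325 - 1.12·267 = 26.1.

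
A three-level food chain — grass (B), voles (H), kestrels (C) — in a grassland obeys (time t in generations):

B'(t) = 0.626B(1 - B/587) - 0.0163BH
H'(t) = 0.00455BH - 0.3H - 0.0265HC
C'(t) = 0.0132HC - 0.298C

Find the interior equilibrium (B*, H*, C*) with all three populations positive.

B* ≈ 242, H* ≈ 22.6, C* ≈ 30.2

From dC/dt = 0: 0.0132H* = 0.298, so H* = 22.6.
From dB/dt = 0: 0.626(1 - B*/587) = 0.0163·22.6, giving B* = 587·(1 - 0.588) = 242.
From dH/dt = 0: 0.00455·242 - 0.3 = 0.0265C*, so C* = 0.801/0.0265 = 30.2.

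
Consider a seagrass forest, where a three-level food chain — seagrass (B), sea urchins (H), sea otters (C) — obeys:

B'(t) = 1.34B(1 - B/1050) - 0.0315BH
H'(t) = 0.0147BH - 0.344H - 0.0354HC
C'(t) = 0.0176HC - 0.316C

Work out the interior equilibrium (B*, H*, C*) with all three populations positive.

B* ≈ 607, H* ≈ 18, C* ≈ 242

From dC/dt = 0: 0.0176H* = 0.316, so H* = 18.
From dB/dt = 0: 1.34(1 - B*/1050) = 0.0315·18, giving B* = 1050·(1 - 0.422) = 607.
From dH/dt = 0: 0.0147·607 - 0.344 = 0.0354C*, so C* = 8.58/0.0354 = 242.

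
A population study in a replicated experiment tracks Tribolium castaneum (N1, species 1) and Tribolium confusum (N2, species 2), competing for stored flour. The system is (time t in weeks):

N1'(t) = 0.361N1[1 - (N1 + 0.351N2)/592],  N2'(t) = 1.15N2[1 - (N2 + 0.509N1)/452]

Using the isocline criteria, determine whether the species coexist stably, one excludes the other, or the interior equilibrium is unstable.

stable coexistence

Compare the nullcline intercepts: K1/α12 = 592/0.351 = 1690 > K2 = 452; K2/α21 = 452/0.509 = 888 > K1 = 592.
Since both inequalities hold, each species can invade when rare, so the interior equilibrium is stable.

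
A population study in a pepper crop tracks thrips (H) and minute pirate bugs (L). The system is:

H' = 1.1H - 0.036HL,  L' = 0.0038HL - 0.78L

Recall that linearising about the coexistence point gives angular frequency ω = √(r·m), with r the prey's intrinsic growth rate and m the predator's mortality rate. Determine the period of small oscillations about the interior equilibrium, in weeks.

T ≈ 6.78 weeks

Here r = 1.1 and m = 0.78, so r·m = 0.858.
ω = √0.858 = 0.926 per week, hence T = 2π/ω ≈ 6.78 weeks.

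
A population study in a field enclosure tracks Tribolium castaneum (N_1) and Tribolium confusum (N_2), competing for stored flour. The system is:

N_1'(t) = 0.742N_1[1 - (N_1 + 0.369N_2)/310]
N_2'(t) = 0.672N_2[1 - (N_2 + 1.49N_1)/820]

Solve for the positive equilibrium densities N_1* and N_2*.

N_1* ≈ 16.5, N_2* ≈ 795

Setting both brackets to zero gives the nullclines N_1 + 0.369N_2 = 310 and 1.49N_1 + N_2 = 820.
Substituting N_2 = 820 - 1.49N_1 into the first: N_1(1 - 0.369·1.49) = 310 - 0.369·820.
So N_1* = 7.42/0.45 = 16.5, and then N_2* = 820 - 1.49·16.5 = 795.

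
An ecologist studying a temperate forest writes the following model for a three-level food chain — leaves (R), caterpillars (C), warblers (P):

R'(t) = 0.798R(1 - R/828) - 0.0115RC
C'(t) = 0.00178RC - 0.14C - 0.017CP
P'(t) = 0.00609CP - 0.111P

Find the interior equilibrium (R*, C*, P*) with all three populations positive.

From dP/dt = 0: 0.00609C* = 0.111, so C* = 18.2.
From dR/dt = 0: 0.798(1 - R*/828) = 0.0115·18.2, giving R* = 828·(1 - 0.263) = 611.
From dC/dt = 0: 0.00178·611 - 0.14 = 0.017P*, so P* = 0.947/0.017 = 55.7.

R* ≈ 611, C* ≈ 18.2, P* ≈ 55.7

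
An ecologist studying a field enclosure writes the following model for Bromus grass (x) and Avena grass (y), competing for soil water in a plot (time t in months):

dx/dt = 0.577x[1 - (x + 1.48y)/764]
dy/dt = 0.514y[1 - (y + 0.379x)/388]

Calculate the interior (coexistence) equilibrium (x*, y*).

Setting both brackets to zero gives the nullclines x + 1.48y = 764 and 0.379x + y = 388.
Substituting y = 388 - 0.379x into the first: x(1 - 1.48·0.379) = 764 - 1.48·388.
So x* = 190/0.439 = 432, and then y* = 388 - 0.379·432 = 224.

x* ≈ 432, y* ≈ 224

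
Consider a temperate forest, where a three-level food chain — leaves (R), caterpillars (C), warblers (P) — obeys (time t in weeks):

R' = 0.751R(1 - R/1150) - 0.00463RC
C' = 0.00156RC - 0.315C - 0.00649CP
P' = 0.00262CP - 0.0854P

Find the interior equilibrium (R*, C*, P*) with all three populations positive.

From dP/dt = 0: 0.00262C* = 0.0854, so C* = 32.6.
From dR/dt = 0: 0.751(1 - R*/1150) = 0.00463·32.6, giving R* = 1150·(1 - 0.201) = 919.
From dC/dt = 0: 0.00156·919 - 0.315 = 0.00649P*, so P* = 1.12/0.00649 = 172.

R* ≈ 919, C* ≈ 32.6, P* ≈ 172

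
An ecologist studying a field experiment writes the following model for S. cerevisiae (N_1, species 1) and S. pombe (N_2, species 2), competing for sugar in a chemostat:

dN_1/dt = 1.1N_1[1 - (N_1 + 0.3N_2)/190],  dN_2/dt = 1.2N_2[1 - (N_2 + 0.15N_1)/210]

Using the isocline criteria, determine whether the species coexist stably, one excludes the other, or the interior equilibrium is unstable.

Compare the nullcline intercepts: K1/α12 = 190/0.3 = 633 > K2 = 210; K2/α21 = 210/0.15 = 1400 > K1 = 190.
Since both inequalities hold, each species can invade when rare, so the interior equilibrium is stable.

stable coexistence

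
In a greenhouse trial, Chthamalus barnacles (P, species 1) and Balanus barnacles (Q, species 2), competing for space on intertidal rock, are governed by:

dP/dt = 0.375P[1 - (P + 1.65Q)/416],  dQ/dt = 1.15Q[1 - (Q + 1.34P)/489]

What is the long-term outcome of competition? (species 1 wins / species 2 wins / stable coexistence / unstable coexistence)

Compare the nullcline intercepts: K1/α12 = 416/1.65 = 252 < K2 = 489; K2/α21 = 489/1.34 = 365 < K1 = 416.
Since both are reversed, neither can invade when rare; the interior point is a saddle.

unstable coexistence (outcome depends on initial conditions)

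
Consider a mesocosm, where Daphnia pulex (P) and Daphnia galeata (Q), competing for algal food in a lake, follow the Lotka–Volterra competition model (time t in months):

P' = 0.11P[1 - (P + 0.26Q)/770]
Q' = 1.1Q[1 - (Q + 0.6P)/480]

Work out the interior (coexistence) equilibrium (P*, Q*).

P* ≈ 764, Q* ≈ 21.3

Setting both brackets to zero gives the nullclines P + 0.26Q = 770 and 0.6P + Q = 480.
Substituting Q = 480 - 0.6P into the first: P(1 - 0.26·0.6) = 770 - 0.26·480.
So P* = 645/0.844 = 764, and then Q* = 480 - 0.6·764 = 21.3.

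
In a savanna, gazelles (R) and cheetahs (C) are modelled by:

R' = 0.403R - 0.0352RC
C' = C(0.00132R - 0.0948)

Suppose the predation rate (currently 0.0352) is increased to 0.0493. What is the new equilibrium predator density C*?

At the interior fixed point, setting dR/dt = 0 with R > 0 fixes C* = (prey growth rate)/(RC coefficient) — independent of the other coefficients.
With the change, C* = 0.403/0.0493 = 8.17; it falls from 11.4.

C* ≈ 8.17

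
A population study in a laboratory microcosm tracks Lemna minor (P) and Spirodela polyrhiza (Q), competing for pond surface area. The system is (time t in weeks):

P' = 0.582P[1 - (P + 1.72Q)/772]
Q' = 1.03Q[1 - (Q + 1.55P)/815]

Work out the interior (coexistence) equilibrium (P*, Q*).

Setting both brackets to zero gives the nullclines P + 1.72Q = 772 and 1.55P + Q = 815.
Substituting Q = 815 - 1.55P into the first: P(1 - 1.72·1.55) = 772 - 1.72·815.
So P* = -630/-1.67 = 378, and then Q* = 815 - 1.55·378 = 229.

P* ≈ 378, Q* ≈ 229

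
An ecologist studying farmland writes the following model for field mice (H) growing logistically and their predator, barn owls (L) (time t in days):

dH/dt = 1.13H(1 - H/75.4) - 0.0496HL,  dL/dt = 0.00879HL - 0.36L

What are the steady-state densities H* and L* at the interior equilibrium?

From dL/dt = 0 with L > 0: 0.00879H* = 0.36, so H* = 41.
Substitute into dH/dt = 0: 1.13(1 - 41/75.4) = 0.0496L*.
The bracket is 0.457, giving L* = 0.516/0.0496 = 10.4.

H* ≈ 41, L* ≈ 10.4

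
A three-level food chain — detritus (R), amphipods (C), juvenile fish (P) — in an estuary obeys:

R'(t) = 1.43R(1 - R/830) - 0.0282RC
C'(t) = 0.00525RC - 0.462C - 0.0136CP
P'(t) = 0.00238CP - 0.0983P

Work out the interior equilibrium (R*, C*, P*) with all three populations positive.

R* ≈ 154, C* ≈ 41.3, P* ≈ 25.5

From dP/dt = 0: 0.00238C* = 0.0983, so C* = 41.3.
From dR/dt = 0: 1.43(1 - R*/830) = 0.0282·41.3, giving R* = 830·(1 - 0.814) = 154.
From dC/dt = 0: 0.00525·154 - 0.462 = 0.0136P*, so P* = 0.346/0.0136 = 25.5.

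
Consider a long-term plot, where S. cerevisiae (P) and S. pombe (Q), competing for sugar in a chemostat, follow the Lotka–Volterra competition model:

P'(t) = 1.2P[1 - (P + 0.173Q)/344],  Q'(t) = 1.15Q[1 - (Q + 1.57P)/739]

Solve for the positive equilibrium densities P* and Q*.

P* ≈ 297, Q* ≈ 273

Setting both brackets to zero gives the nullclines P + 0.173Q = 344 and 1.57P + Q = 739.
Substituting Q = 739 - 1.57P into the first: P(1 - 0.173·1.57) = 344 - 0.173·739.
So P* = 216/0.728 = 297, and then Q* = 739 - 1.57·297 = 273.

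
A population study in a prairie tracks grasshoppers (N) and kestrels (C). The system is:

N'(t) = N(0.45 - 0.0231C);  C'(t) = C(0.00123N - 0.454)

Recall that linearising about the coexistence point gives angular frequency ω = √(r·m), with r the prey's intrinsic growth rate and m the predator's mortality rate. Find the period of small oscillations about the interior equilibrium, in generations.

T ≈ 13.9 generations

Here r = 0.45 and m = 0.454, so r·m = 0.204.
ω = √0.204 = 0.452 per generation, hence T = 2π/ω ≈ 13.9 generations.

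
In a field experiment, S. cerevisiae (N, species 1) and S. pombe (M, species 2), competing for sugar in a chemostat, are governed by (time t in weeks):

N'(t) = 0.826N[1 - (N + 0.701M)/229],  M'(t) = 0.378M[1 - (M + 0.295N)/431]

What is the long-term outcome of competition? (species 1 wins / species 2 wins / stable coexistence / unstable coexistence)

species 2 excludes species 1

Compare the nullcline intercepts: K1/α12 = 229/0.701 = 327 < K2 = 431; K2/α21 = 431/0.295 = 1460 > K1 = 229.
Since the inequalities point opposite ways, species 2 can invade but species 1 cannot.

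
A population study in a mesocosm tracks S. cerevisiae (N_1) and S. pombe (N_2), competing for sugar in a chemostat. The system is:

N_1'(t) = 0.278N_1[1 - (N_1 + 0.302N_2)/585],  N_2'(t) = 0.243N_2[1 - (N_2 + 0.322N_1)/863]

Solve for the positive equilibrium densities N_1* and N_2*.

Setting both brackets to zero gives the nullclines N_1 + 0.302N_2 = 585 and 0.322N_1 + N_2 = 863.
Substituting N_2 = 863 - 0.322N_1 into the first: N_1(1 - 0.302·0.322) = 585 - 0.302·863.
So N_1* = 324/0.903 = 359, and then N_2* = 863 - 0.322·359 = 747.

N_1* ≈ 359, N_2* ≈ 747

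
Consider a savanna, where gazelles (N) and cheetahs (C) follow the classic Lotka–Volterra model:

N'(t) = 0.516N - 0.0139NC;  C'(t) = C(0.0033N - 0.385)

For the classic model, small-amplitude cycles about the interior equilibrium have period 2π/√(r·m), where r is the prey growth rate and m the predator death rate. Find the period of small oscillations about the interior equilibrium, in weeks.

T ≈ 14.1 weeks

Here r = 0.516 and m = 0.385, so r·m = 0.199.
ω = √0.199 = 0.446 per week, hence T = 2π/ω ≈ 14.1 weeks.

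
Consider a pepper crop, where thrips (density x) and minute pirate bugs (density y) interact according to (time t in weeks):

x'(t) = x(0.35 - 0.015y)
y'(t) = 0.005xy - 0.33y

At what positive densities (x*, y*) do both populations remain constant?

Set dy/dt = 0 with y > 0: 0.005x - 0.33 = 0, so x* = 0.33/0.005 = 66.
Set dx/dt = 0 with x > 0: 0.35 - 0.015y = 0, so y* = 0.35/0.015 = 23.3.

x* ≈ 66, y* ≈ 23.3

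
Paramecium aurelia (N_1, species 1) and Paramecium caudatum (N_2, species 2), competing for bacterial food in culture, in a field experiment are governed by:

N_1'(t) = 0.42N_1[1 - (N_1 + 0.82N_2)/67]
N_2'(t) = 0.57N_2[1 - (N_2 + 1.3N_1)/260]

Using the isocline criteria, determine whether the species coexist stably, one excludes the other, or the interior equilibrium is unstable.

Compare the nullcline intercepts: K1/α12 = 67/0.82 = 81.7 < K2 = 260; K2/α21 = 260/1.3 = 200 > K1 = 67.
Since the inequalities point opposite ways, species 2 can invade but species 1 cannot.

species 2 excludes species 1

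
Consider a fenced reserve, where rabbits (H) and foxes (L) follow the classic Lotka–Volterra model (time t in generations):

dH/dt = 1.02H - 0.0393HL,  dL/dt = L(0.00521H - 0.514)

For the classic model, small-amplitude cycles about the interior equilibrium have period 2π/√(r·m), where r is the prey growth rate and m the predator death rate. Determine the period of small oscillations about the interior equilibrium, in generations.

T ≈ 8.68 generations

Here r = 1.02 and m = 0.514, so r·m = 0.524.
ω = √0.524 = 0.724 per generation, hence T = 2π/ω ≈ 8.68 generations.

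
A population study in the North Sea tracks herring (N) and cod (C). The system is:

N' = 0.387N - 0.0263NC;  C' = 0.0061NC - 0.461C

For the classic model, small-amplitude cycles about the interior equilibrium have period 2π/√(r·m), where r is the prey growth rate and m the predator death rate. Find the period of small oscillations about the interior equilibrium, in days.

T ≈ 14.9 days

Here r = 0.387 and m = 0.461, so r·m = 0.178.
ω = √0.178 = 0.422 per day, hence T = 2π/ω ≈ 14.9 days.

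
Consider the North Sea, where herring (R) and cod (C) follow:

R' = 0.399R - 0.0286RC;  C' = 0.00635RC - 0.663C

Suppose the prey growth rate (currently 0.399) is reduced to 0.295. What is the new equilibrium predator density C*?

C* ≈ 10.3

At the interior fixed point, setting dR/dt = 0 with R > 0 fixes C* = (prey growth rate)/(RC coefficient) — independent of the other coefficients.
With the change, C* = 0.295/0.0286 = 10.3; it falls from 14.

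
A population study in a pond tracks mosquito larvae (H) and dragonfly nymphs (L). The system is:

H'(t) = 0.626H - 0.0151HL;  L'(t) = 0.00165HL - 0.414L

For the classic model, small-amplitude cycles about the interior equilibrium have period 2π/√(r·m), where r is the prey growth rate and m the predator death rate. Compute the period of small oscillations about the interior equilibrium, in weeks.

Here r = 0.626 and m = 0.414, so r·m = 0.259.
ω = √0.259 = 0.509 per week, hence T = 2π/ω ≈ 12.3 weeks.

T ≈ 12.3 weeks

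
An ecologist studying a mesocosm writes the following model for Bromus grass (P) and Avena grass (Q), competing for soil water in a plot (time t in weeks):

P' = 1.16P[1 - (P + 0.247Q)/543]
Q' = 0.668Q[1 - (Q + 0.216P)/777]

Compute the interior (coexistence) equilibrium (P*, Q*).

Setting both brackets to zero gives the nullclines P + 0.247Q = 543 and 0.216P + Q = 777.
Substituting Q = 777 - 0.216P into the first: P(1 - 0.247·0.216) = 543 - 0.247·777.
So P* = 351/0.947 = 371, and then Q* = 777 - 0.216·371 = 697.

P* ≈ 371, Q* ≈ 697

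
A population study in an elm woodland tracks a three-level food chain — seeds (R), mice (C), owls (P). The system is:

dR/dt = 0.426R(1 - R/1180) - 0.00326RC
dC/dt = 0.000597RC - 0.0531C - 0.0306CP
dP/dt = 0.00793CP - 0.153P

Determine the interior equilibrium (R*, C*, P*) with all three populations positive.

R* ≈ 1010, C* ≈ 19.3, P* ≈ 17.9

From dP/dt = 0: 0.00793C* = 0.153, so C* = 19.3.
From dR/dt = 0: 0.426(1 - R*/1180) = 0.00326·19.3, giving R* = 1180·(1 - 0.148) = 1010.
From dC/dt = 0: 0.000597·1010 - 0.0531 = 0.0306P*, so P* = 0.547/0.0306 = 17.9.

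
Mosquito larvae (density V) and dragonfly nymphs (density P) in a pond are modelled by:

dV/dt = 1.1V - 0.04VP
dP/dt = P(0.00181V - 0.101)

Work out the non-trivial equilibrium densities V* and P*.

V* ≈ 55.8, P* ≈ 27.5

Set dP/dt = 0 with P > 0: 0.00181V - 0.101 = 0, so V* = 0.101/0.00181 = 55.8.
Set dV/dt = 0 with V > 0: 1.1 - 0.04P = 0, so P* = 1.1/0.04 = 27.5.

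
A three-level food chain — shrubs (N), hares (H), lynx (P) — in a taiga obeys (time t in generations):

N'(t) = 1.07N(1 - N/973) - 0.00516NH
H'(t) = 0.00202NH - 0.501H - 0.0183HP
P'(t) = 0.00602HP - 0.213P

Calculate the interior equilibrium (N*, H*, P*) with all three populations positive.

N* ≈ 807, H* ≈ 35.4, P* ≈ 61.7

From dP/dt = 0: 0.00602H* = 0.213, so H* = 35.4.
From dN/dt = 0: 1.07(1 - N*/973) = 0.00516·35.4, giving N* = 973·(1 - 0.171) = 807.
From dH/dt = 0: 0.00202·807 - 0.501 = 0.0183P*, so P* = 1.13/0.0183 = 61.7.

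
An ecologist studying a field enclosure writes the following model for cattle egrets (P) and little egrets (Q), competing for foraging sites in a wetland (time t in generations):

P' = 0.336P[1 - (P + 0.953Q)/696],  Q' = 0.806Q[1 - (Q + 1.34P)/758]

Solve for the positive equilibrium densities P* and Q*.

P* ≈ 95.2, Q* ≈ 630

Setting both brackets to zero gives the nullclines P + 0.953Q = 696 and 1.34P + Q = 758.
Substituting Q = 758 - 1.34P into the first: P(1 - 0.953·1.34) = 696 - 0.953·758.
So P* = -26.4/-0.277 = 95.2, and then Q* = 758 - 1.34·95.2 = 630.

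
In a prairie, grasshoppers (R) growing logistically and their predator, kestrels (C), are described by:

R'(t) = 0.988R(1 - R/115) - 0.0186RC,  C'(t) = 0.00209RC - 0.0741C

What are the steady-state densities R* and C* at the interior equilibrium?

From dC/dt = 0 with C > 0: 0.00209R* = 0.0741, so R* = 35.5.
Substitute into dR/dt = 0: 0.988(1 - 35.5/115) = 0.0186C*.
The bracket is 0.692, giving C* = 0.683/0.0186 = 36.7.

R* ≈ 35.5, C* ≈ 36.7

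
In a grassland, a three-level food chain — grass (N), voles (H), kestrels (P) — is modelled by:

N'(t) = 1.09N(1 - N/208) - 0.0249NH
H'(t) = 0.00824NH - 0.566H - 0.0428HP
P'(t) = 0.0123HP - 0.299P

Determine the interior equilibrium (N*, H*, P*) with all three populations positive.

From dP/dt = 0: 0.0123H* = 0.299, so H* = 24.3.
From dN/dt = 0: 1.09(1 - N*/208) = 0.0249·24.3, giving N* = 208·(1 - 0.555) = 92.5.
From dH/dt = 0: 0.00824·92.5 - 0.566 = 0.0428P*, so P* = 0.196/0.0428 = 4.58.

N* ≈ 92.5, H* ≈ 24.3, P* ≈ 4.58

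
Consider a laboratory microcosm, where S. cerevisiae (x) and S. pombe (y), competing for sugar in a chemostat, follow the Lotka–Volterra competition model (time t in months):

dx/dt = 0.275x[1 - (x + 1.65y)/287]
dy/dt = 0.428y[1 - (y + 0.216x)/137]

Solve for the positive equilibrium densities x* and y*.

Setting both brackets to zero gives the nullclines x + 1.65y = 287 and 0.216x + y = 137.
Substituting y = 137 - 0.216x into the first: x(1 - 1.65·0.216) = 287 - 1.65·137.
So x* = 61/0.644 = 94.7, and then y* = 137 - 0.216·94.7 = 117.

x* ≈ 94.7, y* ≈ 117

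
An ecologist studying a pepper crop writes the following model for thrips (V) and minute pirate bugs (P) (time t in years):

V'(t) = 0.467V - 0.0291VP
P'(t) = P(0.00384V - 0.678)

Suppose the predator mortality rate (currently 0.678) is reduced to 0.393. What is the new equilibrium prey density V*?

V* ≈ 102

At the interior fixed point, setting dP/dt = 0 with P > 0 fixes V* = (predator death rate)/(VP coefficient) — independent of the other coefficients.
With the change, V* = 0.393/0.00384 = 102; it falls from 177.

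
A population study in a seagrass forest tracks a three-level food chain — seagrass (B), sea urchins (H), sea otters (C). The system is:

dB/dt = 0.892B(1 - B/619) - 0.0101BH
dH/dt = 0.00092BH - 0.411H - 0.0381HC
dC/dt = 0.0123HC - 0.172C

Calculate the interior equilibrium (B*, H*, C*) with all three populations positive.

B* ≈ 521, H* ≈ 14, C* ≈ 1.79

From dC/dt = 0: 0.0123H* = 0.172, so H* = 14.
From dB/dt = 0: 0.892(1 - B*/619) = 0.0101·14, giving B* = 619·(1 - 0.158) = 521.
From dH/dt = 0: 0.00092·521 - 0.411 = 0.0381C*, so C* = 0.0683/0.0381 = 1.79.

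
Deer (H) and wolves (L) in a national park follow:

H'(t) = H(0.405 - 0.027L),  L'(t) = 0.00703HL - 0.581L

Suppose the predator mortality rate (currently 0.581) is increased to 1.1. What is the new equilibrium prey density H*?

At the interior fixed point, setting dL/dt = 0 with L > 0 fixes H* = (predator death rate)/(HL coefficient) — independent of the other coefficients.
With the change, H* = 1.1/0.00703 = 156; it rises from 82.6.

H* ≈ 156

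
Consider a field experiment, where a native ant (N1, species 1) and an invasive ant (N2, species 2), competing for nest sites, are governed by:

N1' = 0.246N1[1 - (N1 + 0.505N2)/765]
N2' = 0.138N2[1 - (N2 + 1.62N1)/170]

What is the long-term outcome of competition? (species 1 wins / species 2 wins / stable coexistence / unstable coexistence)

Compare the nullcline intercepts: K1/α12 = 765/0.505 = 1510 > K2 = 170; K2/α21 = 170/1.62 = 105 < K1 = 765.
Since the inequalities point opposite ways, species 1 can invade but species 2 cannot.

species 1 excludes species 2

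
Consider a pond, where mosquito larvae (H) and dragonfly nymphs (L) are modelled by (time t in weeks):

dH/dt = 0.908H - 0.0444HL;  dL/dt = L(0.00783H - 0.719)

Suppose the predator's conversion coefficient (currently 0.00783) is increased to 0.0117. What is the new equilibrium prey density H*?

At the interior fixed point, setting dL/dt = 0 with L > 0 fixes H* = (predator death rate)/(HL coefficient) — independent of the other coefficients.
With the change, H* = 0.719/0.0117 = 61.5; it falls from 91.8.

H* ≈ 61.5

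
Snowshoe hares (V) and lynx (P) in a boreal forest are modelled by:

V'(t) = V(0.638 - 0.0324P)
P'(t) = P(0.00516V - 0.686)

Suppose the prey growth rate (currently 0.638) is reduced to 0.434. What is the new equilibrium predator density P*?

P* ≈ 13.4

At the interior fixed point, setting dV/dt = 0 with V > 0 fixes P* = (prey growth rate)/(VP coefficient) — independent of the other coefficients.
With the change, P* = 0.434/0.0324 = 13.4; it falls from 19.7.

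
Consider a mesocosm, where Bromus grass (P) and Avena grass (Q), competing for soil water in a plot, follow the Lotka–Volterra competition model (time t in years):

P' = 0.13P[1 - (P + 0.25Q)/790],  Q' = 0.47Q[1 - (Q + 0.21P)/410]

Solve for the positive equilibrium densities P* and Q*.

Setting both brackets to zero gives the nullclines P + 0.25Q = 790 and 0.21P + Q = 410.
Substituting Q = 410 - 0.21P into the first: P(1 - 0.25·0.21) = 790 - 0.25·410.
So P* = 688/0.948 = 726, and then Q* = 410 - 0.21·726 = 258.

P* ≈ 726, Q* ≈ 258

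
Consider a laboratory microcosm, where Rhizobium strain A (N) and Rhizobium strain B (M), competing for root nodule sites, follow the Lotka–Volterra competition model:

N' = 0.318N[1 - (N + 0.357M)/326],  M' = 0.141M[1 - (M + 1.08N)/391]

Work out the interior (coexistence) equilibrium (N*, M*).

Setting both brackets to zero gives the nullclines N + 0.357M = 326 and 1.08N + M = 391.
Substituting M = 391 - 1.08N into the first: N(1 - 0.357·1.08) = 326 - 0.357·391.
So N* = 186/0.614 = 303, and then M* = 391 - 1.08·303 = 63.3.

N* ≈ 303, M* ≈ 63.3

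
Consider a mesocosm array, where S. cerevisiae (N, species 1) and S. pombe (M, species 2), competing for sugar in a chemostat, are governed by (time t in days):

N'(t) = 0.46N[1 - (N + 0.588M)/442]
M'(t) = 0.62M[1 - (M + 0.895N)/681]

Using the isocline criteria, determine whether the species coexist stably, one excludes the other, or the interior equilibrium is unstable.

Compare the nullcline intercepts: K1/α12 = 442/0.588 = 752 > K2 = 681; K2/α21 = 681/0.895 = 761 > K1 = 442.
Since both inequalities hold, each species can invade when rare, so the interior equilibrium is stable.

stable coexistence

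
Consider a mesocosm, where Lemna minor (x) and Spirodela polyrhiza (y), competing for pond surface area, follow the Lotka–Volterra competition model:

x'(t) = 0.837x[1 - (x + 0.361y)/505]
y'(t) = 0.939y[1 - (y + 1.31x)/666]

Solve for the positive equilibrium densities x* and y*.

x* ≈ 502, y* ≈ 8.44

Setting both brackets to zero gives the nullclines x + 0.361y = 505 and 1.31x + y = 666.
Substituting y = 666 - 1.31x into the first: x(1 - 0.361·1.31) = 505 - 0.361·666.
So x* = 265/0.527 = 502, and then y* = 666 - 1.31·502 = 8.44.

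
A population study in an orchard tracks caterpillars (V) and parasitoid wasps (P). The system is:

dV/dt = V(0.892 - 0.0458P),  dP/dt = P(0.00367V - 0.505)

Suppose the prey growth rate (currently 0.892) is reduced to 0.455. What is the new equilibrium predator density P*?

P* ≈ 9.93

At the interior fixed point, setting dV/dt = 0 with V > 0 fixes P* = (prey growth rate)/(VP coefficient) — independent of the other coefficients.
With the change, P* = 0.455/0.0458 = 9.93; it falls from 19.5.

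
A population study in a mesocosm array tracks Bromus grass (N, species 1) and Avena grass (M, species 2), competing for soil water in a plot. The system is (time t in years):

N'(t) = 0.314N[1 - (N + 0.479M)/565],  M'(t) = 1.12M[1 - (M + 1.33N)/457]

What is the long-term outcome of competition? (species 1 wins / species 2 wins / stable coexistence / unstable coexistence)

species 1 excludes species 2

Compare the nullcline intercepts: K1/α12 = 565/0.479 = 1180 > K2 = 457; K2/α21 = 457/1.33 = 344 < K1 = 565.
Since the inequalities point opposite ways, species 1 can invade but species 2 cannot.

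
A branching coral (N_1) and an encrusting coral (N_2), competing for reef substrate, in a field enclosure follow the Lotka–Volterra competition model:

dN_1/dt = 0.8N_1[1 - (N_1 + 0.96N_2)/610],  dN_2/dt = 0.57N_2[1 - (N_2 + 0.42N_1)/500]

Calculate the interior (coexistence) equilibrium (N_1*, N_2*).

N_1* ≈ 218, N_2* ≈ 409

Setting both brackets to zero gives the nullclines N_1 + 0.96N_2 = 610 and 0.42N_1 + N_2 = 500.
Substituting N_2 = 500 - 0.42N_1 into the first: N_1(1 - 0.96·0.42) = 610 - 0.96·500.
So N_1* = 130/0.597 = 218, and then N_2* = 500 - 0.42·218 = 409.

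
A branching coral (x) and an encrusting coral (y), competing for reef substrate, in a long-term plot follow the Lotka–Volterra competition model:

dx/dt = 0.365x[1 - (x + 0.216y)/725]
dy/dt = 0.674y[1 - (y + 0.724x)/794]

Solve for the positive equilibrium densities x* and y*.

Setting both brackets to zero gives the nullclines x + 0.216y = 725 and 0.724x + y = 794.
Substituting y = 794 - 0.724x into the first: x(1 - 0.216·0.724) = 725 - 0.216·794.
So x* = 553/0.844 = 656, and then y* = 794 - 0.724·656 = 319.

x* ≈ 656, y* ≈ 319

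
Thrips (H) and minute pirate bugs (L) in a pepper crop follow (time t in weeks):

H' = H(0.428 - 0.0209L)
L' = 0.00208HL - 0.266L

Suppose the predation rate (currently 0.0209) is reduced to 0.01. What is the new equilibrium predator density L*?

At the interior fixed point, setting dH/dt = 0 with H > 0 fixes L* = (prey growth rate)/(HL coefficient) — independent of the other coefficients.
With the change, L* = 0.428/0.01 = 42.8; it rises from 20.5.

L* ≈ 42.8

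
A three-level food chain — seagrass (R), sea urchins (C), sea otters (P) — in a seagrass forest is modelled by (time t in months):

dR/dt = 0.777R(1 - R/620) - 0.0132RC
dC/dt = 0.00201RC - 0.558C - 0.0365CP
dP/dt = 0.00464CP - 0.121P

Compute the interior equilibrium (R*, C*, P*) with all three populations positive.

From dP/dt = 0: 0.00464C* = 0.121, so C* = 26.1.
From dR/dt = 0: 0.777(1 - R*/620) = 0.0132·26.1, giving R* = 620·(1 - 0.443) = 345.
From dC/dt = 0: 0.00201·345 - 0.558 = 0.0365P*, so P* = 0.136/0.0365 = 3.73.

R* ≈ 345, C* ≈ 26.1, P* ≈ 3.73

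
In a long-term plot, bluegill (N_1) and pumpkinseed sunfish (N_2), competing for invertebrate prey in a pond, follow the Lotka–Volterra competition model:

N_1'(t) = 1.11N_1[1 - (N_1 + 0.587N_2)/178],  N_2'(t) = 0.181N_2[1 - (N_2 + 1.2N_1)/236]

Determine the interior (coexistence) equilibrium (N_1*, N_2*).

N_1* ≈ 134, N_2* ≈ 75.8

Setting both brackets to zero gives the nullclines N_1 + 0.587N_2 = 178 and 1.2N_1 + N_2 = 236.
Substituting N_2 = 236 - 1.2N_1 into the first: N_1(1 - 0.587·1.2) = 178 - 0.587·236.
So N_1* = 39.5/0.296 = 134, and then N_2* = 236 - 1.2·134 = 75.8.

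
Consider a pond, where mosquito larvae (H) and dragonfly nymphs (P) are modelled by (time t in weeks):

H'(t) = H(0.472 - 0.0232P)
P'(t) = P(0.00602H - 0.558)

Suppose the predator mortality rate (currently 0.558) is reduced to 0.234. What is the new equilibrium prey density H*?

At the interior fixed point, setting dP/dt = 0 with P > 0 fixes H* = (predator death rate)/(HP coefficient) — independent of the other coefficients.
With the change, H* = 0.234/0.00602 = 38.9; it falls from 92.7.

H* ≈ 38.9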